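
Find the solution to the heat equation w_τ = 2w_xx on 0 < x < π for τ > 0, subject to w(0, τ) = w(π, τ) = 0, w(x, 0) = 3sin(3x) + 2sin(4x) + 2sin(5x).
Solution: Separating variables: w = Σ c_n exp(-2n²τ) sin(nx). From w(x,0) = 3sin(3x) + 2sin(4x) + 2sin(5x): c_3=3, c_4=2, c_5=2.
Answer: w(x, τ) = 3exp(-18τ)sin(3x) + 2exp(-32τ)sin(4x) + 2exp(-50τ)sin(5x)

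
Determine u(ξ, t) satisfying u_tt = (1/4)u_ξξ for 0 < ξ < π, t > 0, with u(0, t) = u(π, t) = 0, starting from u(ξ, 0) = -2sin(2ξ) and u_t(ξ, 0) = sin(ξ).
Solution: Using separation of variables u = X(ξ)T(t):
Eigenfunctions: sin(nξ), n = 1, 2, 3, ...
General solution: u(ξ, t) = Σ [A_n cos(n t/2) + B_n sin(n t/2)] sin(nξ)
From u(ξ,0) = -2sin(2ξ): A_2=-2. From u_t(ξ,0) = sin(ξ), using u_t(ξ,0) = Σ ω_n B_n sin(nξ) with ω_n = n/2: B_1 = 1/(1/2) = 2.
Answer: u(ξ, t) = 2sin(t/2)sin(ξ) - 2sin(2ξ)cos(t)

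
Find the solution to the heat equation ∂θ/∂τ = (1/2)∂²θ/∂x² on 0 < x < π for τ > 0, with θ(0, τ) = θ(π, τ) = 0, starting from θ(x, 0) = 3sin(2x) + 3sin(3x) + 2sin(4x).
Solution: Separating variables: θ = Σ c_n exp(-n²τ/2) sin(nx). From θ(x,0) = 3sin(2x) + 3sin(3x) + 2sin(4x): c_2=3, c_3=3, c_4=2.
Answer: θ(x, τ) = 3exp(-2τ)sin(2x) + 2exp(-8τ)sin(4x) + 3exp(-9τ/2)sin(3x)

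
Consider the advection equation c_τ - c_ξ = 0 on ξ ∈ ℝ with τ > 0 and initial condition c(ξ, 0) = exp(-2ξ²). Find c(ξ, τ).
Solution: By characteristics (dξ/dτ = -1), c(ξ,τ) = f(ξ + τ) with f = c(·, 0).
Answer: c(ξ, τ) = exp(-2(ξ + τ)²)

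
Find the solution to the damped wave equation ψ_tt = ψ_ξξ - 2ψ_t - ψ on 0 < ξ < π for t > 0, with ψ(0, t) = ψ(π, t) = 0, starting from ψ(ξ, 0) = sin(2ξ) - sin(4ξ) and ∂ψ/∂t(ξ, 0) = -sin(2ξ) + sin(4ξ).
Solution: Substitute ψ = exp(-t)u, i.e. u = exp(t)ψ.
By the product rule, ψ_t = exp(-t)(u_t - u), ψ_tt = exp(-t)(u_tt - 2u_t + u), ψ_ξξ = exp(-t)u_ξξ.
Substituting into the PDE and dividing by exp(-t): u_tt - 2u_t + u = u_ξξ - 2(u_t - u) - u.
The lower-order terms cancel, leaving the standard wave equation u_tt = u_ξξ.
Initial data for u: u(ξ,0) = ψ(ξ,0) = sin(2ξ) - sin(4ξ); u_t(ξ,0) = ψ_t(ξ,0) + ψ(ξ,0) = 0. The boundary conditions carry over: u(0,t) = u(π,t) = 0.
Solve for u:
  Using separation of variables u = X(ξ)T(t):
  Eigenfunctions: sin(nξ), n = 1, 2, 3, ...
  General solution: u(ξ, t) = Σ [A_n cos(n t) + B_n sin(n t)] sin(nξ)
  From u(ξ,0) = sin(2ξ) - sin(4ξ): A_2=1, A_4=-1. From u_t(ξ,0) = 0: all B_n = 0.
Hence u(ξ,t) = sin(2ξ)cos(2t) - sin(4ξ)cos(4t).
Transform back: ψ(ξ,t) = exp(-t)u(ξ,t).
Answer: ψ(ξ, t) = exp(-t)sin(2ξ)cos(2t) - exp(-t)sin(4ξ)cos(4t)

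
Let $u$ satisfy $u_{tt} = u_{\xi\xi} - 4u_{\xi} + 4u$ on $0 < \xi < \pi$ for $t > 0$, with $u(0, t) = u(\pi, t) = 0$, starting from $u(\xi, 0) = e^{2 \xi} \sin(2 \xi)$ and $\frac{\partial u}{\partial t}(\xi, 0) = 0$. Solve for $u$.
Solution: Substitute $u = e^{2\xi}w$.
Then $u_{\xi} = e^{2\xi}(w_{\xi} + 2w)$, $u_{\xi\xi} = e^{2\xi}(w_{\xi\xi} + 4w_{\xi} + 4w)$, $u_{tt} = e^{2\xi}w_{tt}$; substituting and dividing by $e^{2\xi}$, the lower-order terms cancel: $w_{tt} = w_{\xi\xi}$ (standard wave equation).
Data for $w$: $w(\xi,0) = e^{-2\xi}u(\xi,0) = \sin(2 \xi)$; $w_t(\xi,0) = e^{-2\xi}u_t(\xi,0) = 0$. The boundary conditions carry over: $w(0,t) = w(\pi,t) = 0$.
Separating variables: $w = \sum [A_n \cos(\omega_n t) + B_n \sin(\omega_n t)] \sin(n\xi)$, $\omega_n = n$. From ICs: $A_2=1$.
So $w(\xi,t) = \sin(2 \xi) \cos(2 t)$, and $u(\xi,t) = e^{2\xi}w(\xi,t)$.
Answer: $u(\xi, t) = e^{2 \xi} \sin(2 \xi) \cos(2 t)$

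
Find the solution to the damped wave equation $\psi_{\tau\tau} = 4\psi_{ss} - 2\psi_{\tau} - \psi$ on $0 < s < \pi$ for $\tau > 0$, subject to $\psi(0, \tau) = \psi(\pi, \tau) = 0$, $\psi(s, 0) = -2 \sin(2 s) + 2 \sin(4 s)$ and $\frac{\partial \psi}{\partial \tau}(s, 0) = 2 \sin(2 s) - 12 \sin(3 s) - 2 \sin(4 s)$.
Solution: Substitute $\psi = e^{-\tau}u$.
Then $\psi_{\tau} = e^{-\tau}(u_{\tau} - u)$, $\psi_{\tau\tau} = e^{-\tau}(u_{\tau\tau} - 2u_{\tau} + u)$, $\psi_{ss} = e^{-\tau}u_{ss}$; substituting and dividing by $e^{-\tau}$, the lower-order terms cancel: $u_{\tau\tau} = 4u_{ss}$ (standard wave equation).
Data for $u$: $u(s,0) = \psi(s,0) = -2 \sin(2 s) + 2 \sin(4 s)$; $u_{\tau}(s,0) = \psi_{\tau}(s,0) + \psi(s,0) = -12 \sin(3 s)$. The boundary conditions carry over: $u(0,\tau) = u(\pi,\tau) = 0$.
Separating variables: $u = \sum [A_n \cos(\omega_n \tau) + B_n \sin(\omega_n \tau)] \sin(ns)$, $\omega_n = 2n$. From ICs ($B_n$ = velocity coefficient / $\omega_n$): $A_2=-2, A_4=2, B_3=-2$.
So $u(s,\tau) = -2 \sin(2 s) \cos(4 \tau) - 2 \sin(3 s) \sin(6 \tau) + 2 \sin(4 s) \cos(8 \tau)$, and $\psi(s,\tau) = e^{-\tau}u(s,\tau)$.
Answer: $\psi(s, \tau) = -2 e^{-\tau} \sin(6 \tau) \sin(3 s) - 2 e^{-\tau} \sin(2 s) \cos(4 \tau) + 2 e^{-\tau} \sin(4 s) \cos(8 \tau)$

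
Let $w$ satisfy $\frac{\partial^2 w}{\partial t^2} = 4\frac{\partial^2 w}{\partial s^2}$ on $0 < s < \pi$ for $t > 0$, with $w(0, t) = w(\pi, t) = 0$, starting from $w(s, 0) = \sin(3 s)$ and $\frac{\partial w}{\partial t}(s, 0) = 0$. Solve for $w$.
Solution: Using separation of variables $w = X(s)T(t)$:
Eigenfunctions: $\sin(ns)$, $n = 1, 2, 3, \ldots$
General solution: $w(s, t) = \sum [A_n \cos(2n t) + B_n \sin(2n t)] \sin(ns)$
From $w(s,0) = \sin(3 s)$: $A_3=1$. From $w_t(s,0) = 0$: all $B_n = 0$.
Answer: $w(s, t) = \sin(3 s) \cos(6 t)$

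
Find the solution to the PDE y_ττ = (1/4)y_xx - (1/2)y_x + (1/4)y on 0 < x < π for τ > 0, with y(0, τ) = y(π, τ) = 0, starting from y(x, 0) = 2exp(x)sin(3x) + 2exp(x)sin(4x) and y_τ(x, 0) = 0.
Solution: Substitute y = exp(x)u, i.e. u = exp(-x)y.
By the product rule, y_x = exp(x)(u_x + u), y_xx = exp(x)(u_xx + 2u_x + u), y_ττ = exp(x)u_ττ.
Substituting into the PDE and dividing by exp(x): u_ττ = (1/4)(u_xx + 2u_x + u) - (1/2)(u_x + u) + (1/4)u.
The lower-order terms cancel, leaving the standard wave equation u_ττ = (1/4)u_xx.
Initial data for u: u(x,0) = exp(-x)y(x,0) = 2sin(3x) + 2sin(4x); u_τ(x,0) = exp(-x)y_τ(x,0) = 0. The boundary conditions carry over: u(0,τ) = u(π,τ) = 0.
Solve for u:
  Using separation of variables u = X(x)T(τ):
  Eigenfunctions: sin(nx), n = 1, 2, 3, ...
  General solution: u(x, τ) = Σ [A_n cos(n τ/2) + B_n sin(n τ/2)] sin(nx)
  From u(x,0) = 2sin(3x) + 2sin(4x): A_3=2, A_4=2. From u_τ(x,0) = 0: all B_n = 0.
Hence u(x,τ) = 2sin(3x)cos(3τ/2) + 2sin(4x)cos(2τ).
Transform back: y(x,τ) = exp(x)u(x,τ).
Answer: y(x, τ) = 2exp(x)sin(3x)cos(3τ/2) + 2exp(x)sin(4x)cos(2τ)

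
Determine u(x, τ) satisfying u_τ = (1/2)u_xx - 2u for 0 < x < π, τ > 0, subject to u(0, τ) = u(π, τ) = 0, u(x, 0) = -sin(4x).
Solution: Substitute u = exp(-2τ)w, i.e. w = exp(2τ)u.
By the product rule, u_τ = exp(-2τ)(w_τ - 2w), u_xx = exp(-2τ)w_xx.
Substituting into the PDE and dividing by exp(-2τ): w_τ - 2w = (1/2)w_xx - 2w.
The lower-order terms cancel, leaving the standard heat equation w_τ = (1/2)w_xx.
Initial data for w: w(x,0) = u(x,0) = -sin(4x). The boundary conditions carry over: w(0,τ) = w(π,τ) = 0.
Solve for w:
  Using separation of variables w = X(x)T(τ):
  Eigenfunctions: sin(nx), n = 1, 2, 3, ...
  General solution: w(x, τ) = Σ c_n sin(nx) exp(-n² τ/2)
  Matching w(x,0) = -sin(4x) term by term: c_4=-1.
Hence w(x,τ) = -exp(-8τ)sin(4x).
Transform back: u(x,τ) = exp(-2τ)w(x,τ).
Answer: u(x, τ) = -exp(-10τ)sin(4x)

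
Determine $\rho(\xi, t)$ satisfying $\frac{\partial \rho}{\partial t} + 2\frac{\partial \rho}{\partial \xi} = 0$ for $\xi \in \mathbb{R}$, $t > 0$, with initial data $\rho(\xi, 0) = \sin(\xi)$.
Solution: By method of characteristics (waves move right with speed 2):
Along characteristics $\xi - 2t =$ const, $\rho$ is constant, so $\rho(\xi,t) = f(\xi - 2t)$ with $f = \rho( \cdot , 0)$.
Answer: $\rho(\xi, t) = \sin(\xi - 2 t)$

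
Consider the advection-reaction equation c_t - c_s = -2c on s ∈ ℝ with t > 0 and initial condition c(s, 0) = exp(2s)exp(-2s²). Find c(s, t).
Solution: Substitute c = exp(2s)u.
Then c_s = exp(2s)(u_s + 2u), c_t = exp(2s)u_t; substituting and dividing by exp(2s), the lower-order terms cancel: u_t - u_s = 0 (standard advection equation).
Data for u: u(s,0) = exp(-2s)c(s,0) = exp(-2s²).
By characteristics (ds/dt = -1), u(s,t) = f(s + t) with f = u(·, 0).
So u(s,t) = exp(-2(s + t)²), and c(s,t) = exp(2s)u(s,t).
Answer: c(s, t) = exp(2s)exp(-2(s + t)²)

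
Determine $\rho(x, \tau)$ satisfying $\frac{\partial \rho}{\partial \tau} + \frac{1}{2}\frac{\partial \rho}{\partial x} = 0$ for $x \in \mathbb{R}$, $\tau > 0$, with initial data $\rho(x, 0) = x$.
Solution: By characteristics ($dx/d\tau = 1/2$), $\rho(x,\tau) = f(x - \frac{1}{2}\tau)$ with $f = \rho( \cdot , 0)$.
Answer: $\rho(x, \tau) = -\frac{1}{2} \tau + x$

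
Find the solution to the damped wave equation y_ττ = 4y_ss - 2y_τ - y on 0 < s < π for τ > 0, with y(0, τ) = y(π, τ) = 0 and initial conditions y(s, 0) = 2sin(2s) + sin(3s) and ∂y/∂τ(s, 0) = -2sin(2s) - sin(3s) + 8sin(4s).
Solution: Substitute y = exp(-τ)u, i.e. u = exp(τ)y.
By the product rule, y_τ = exp(-τ)(u_τ - u), y_ττ = exp(-τ)(u_ττ - 2u_τ + u), y_ss = exp(-τ)u_ss.
Substituting into the PDE and dividing by exp(-τ): u_ττ - 2u_τ + u = 4u_ss - 2(u_τ - u) - u.
The lower-order terms cancel, leaving the standard wave equation u_ττ = 4u_ss.
Initial data for u: u(s,0) = y(s,0) = 2sin(2s) + sin(3s); u_τ(s,0) = y_τ(s,0) + y(s,0) = 8sin(4s). The boundary conditions carry over: u(0,τ) = u(π,τ) = 0.
Solve for u:
  Using separation of variables u = X(s)T(τ):
  Eigenfunctions: sin(ns), n = 1, 2, 3, ...
  General solution: u(s, τ) = Σ [A_n cos(2n τ) + B_n sin(2n τ)] sin(ns)
  From u(s,0) = 2sin(2s) + sin(3s): A_2=2, A_3=1. From u_τ(s,0) = 8sin(4s), using u_τ(s,0) = Σ ω_n B_n sin(ns) with ω_n = 2n: B_4 = 8/8 = 1.
Hence u(s,τ) = 2sin(2s)cos(4τ) + sin(3s)cos(6τ) + sin(4s)sin(8τ).
Transform back: y(s,τ) = exp(-τ)u(s,τ).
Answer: y(s, τ) = 2exp(-τ)sin(2s)cos(4τ) + exp(-τ)sin(3s)cos(6τ) + exp(-τ)sin(4s)sin(8τ)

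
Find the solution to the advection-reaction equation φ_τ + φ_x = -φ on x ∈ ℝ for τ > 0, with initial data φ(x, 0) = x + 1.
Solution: Substitute φ = exp(-τ)u, i.e. u = exp(τ)φ.
By the product rule, φ_τ = exp(-τ)(u_τ - u), φ_x = exp(-τ)u_x.
Substituting into the PDE and dividing by exp(-τ): u_τ - u + u_x = -u.
The lower-order terms cancel, leaving the standard advection equation u_τ + u_x = 0.
Initial data for u: u(x,0) = φ(x,0) = x + 1.
Solve for u:
  By method of characteristics (waves move right with speed 1):
  Along characteristics x - τ = const, u is constant, so u(x,τ) = f(x - τ) with f = u(·, 0).
Hence u(x,τ) = x - τ + 1.
Transform back: φ(x,τ) = exp(-τ)u(x,τ).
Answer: φ(x, τ) = xexp(-τ) - τexp(-τ) + exp(-τ)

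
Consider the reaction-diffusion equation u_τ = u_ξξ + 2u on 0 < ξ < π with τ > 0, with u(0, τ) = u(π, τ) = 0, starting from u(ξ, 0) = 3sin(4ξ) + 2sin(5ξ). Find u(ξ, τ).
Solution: Substitute u = exp(2τ)w.
Then u_τ = exp(2τ)(w_τ + 2w), u_ξξ = exp(2τ)w_ξξ; substituting and dividing by exp(2τ), the lower-order terms cancel: w_τ = w_ξξ (standard heat equation).
Data for w: w(ξ,0) = u(ξ,0) = 3sin(4ξ) + 2sin(5ξ). The boundary conditions carry over: w(0,τ) = w(π,τ) = 0.
Separating variables: w = Σ c_n exp(-n²τ) sin(nξ). From w(ξ,0) = 3sin(4ξ) + 2sin(5ξ): c_4=3, c_5=2.
So w(ξ,τ) = 3exp(-16τ)sin(4ξ) + 2exp(-25τ)sin(5ξ), and u(ξ,τ) = exp(2τ)w(ξ,τ).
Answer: u(ξ, τ) = 3exp(-14τ)sin(4ξ) + 2exp(-23τ)sin(5ξ)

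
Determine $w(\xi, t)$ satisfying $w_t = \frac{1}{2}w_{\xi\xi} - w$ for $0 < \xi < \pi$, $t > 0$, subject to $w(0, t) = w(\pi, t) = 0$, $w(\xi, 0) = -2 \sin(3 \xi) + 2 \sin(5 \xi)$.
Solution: Substitute $w = e^{-t}u$.
Then $w_t = e^{-t}(u_t - u)$, $w_{\xi\xi} = e^{-t}u_{\xi\xi}$; substituting and dividing by $e^{-t}$, the lower-order terms cancel: $u_t = \frac{1}{2}u_{\xi\xi}$ (standard heat equation).
Data for $u$: $u(\xi,0) = w(\xi,0) = -2 \sin(3 \xi) + 2 \sin(5 \xi)$. The boundary conditions carry over: $u(0,t) = u(\pi,t) = 0$.
Separating variables: $u = \sum c_n e^{-n^2t/2} \sin(n\xi)$. From $u(\xi,0) = -2 \sin(3 \xi) + 2 \sin(5 \xi)$: $c_3=-2, c_5=2$.
So $u(\xi,t) = -2 e^{-9 t/2} \sin(3 \xi) + 2 e^{-25 t/2} \sin(5 \xi)$, and $w(\xi,t) = e^{-t}u(\xi,t)$.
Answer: $w(\xi, t) = -2 e^{-11 t/2} \sin(3 \xi) + 2 e^{-27 t/2} \sin(5 \xi)$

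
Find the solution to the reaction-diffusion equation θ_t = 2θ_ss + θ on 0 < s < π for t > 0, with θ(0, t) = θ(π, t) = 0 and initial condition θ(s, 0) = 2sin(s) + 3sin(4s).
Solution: Substitute θ = exp(t)u.
Then θ_t = exp(t)(u_t + u), θ_ss = exp(t)u_ss; substituting and dividing by exp(t), the lower-order terms cancel: u_t = 2u_ss (standard heat equation).
Data for u: u(s,0) = θ(s,0) = 2sin(s) + 3sin(4s). The boundary conditions carry over: u(0,t) = u(π,t) = 0.
Separating variables: u = Σ c_n exp(-2n²t) sin(ns). From u(s,0) = 2sin(s) + 3sin(4s): c_1=2, c_4=3.
So u(s,t) = 2exp(-2t)sin(s) + 3exp(-32t)sin(4s), and θ(s,t) = exp(t)u(s,t).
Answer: θ(s, t) = 2exp(-t)sin(s) + 3exp(-31t)sin(4s)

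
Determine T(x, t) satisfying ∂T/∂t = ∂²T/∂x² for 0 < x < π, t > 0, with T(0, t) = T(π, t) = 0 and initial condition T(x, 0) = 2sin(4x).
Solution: Using separation of variables T = X(x)G(t):
Eigenfunctions: sin(nx), n = 1, 2, 3, ...
General solution: T(x, t) = Σ c_n sin(nx) exp(-n² t)
Matching T(x,0) = 2sin(4x) term by term: c_4=2.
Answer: T(x, t) = 2exp(-16t)sin(4x)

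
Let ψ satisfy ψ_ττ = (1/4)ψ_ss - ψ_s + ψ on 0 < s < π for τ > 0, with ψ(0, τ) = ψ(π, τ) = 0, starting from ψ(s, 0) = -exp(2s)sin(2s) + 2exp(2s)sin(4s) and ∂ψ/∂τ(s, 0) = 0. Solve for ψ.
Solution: Substitute ψ = exp(2s)u.
Then ψ_s = exp(2s)(u_s + 2u), ψ_ss = exp(2s)(u_ss + 4u_s + 4u), ψ_ττ = exp(2s)u_ττ; substituting and dividing by exp(2s), the lower-order terms cancel: u_ττ = (1/4)u_ss (standard wave equation).
Data for u: u(s,0) = exp(-2s)ψ(s,0) = -sin(2s) + 2sin(4s); u_τ(s,0) = exp(-2s)ψ_τ(s,0) = 0. The boundary conditions carry over: u(0,τ) = u(π,τ) = 0.
Separating variables: u = Σ [A_n cos(ω_n τ) + B_n sin(ω_n τ)] sin(ns), ω_n = n/2. From ICs: A_2=-1, A_4=2.
So u(s,τ) = -sin(2s)cos(τ) + 2sin(4s)cos(2τ), and ψ(s,τ) = exp(2s)u(s,τ).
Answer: ψ(s, τ) = -exp(2s)sin(2s)cos(τ) + 2exp(2s)sin(4s)cos(2τ)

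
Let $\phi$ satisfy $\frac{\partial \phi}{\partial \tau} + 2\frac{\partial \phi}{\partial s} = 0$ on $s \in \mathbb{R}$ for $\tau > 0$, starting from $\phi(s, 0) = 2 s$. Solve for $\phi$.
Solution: By method of characteristics (waves move right with speed 2):
Along characteristics $s - 2\tau =$ const, $\phi$ is constant, so $\phi(s,\tau) = f(s - 2\tau)$ with $f = \phi( \cdot , 0)$.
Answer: $\phi(s, \tau) = -4 \tau + 2 s$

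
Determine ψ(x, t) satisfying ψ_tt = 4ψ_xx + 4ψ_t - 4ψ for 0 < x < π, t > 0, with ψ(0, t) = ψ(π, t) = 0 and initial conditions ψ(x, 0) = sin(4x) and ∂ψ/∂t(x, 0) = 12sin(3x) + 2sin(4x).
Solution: Substitute ψ = exp(2t)u.
Then ψ_t = exp(2t)(u_t + 2u), ψ_tt = exp(2t)(u_tt + 4u_t + 4u), ψ_xx = exp(2t)u_xx; substituting and dividing by exp(2t), the lower-order terms cancel: u_tt = 4u_xx (standard wave equation).
Data for u: u(x,0) = ψ(x,0) = sin(4x); u_t(x,0) = ψ_t(x,0) - 2ψ(x,0) = 12sin(3x). The boundary conditions carry over: u(0,t) = u(π,t) = 0.
Separating variables: u = Σ [A_n cos(ω_n t) + B_n sin(ω_n t)] sin(nx), ω_n = 2n. From ICs (B_n = velocity coefficient / ω_n): A_4=1, B_3=2.
So u(x,t) = 2sin(6t)sin(3x) + sin(4x)cos(8t), and ψ(x,t) = exp(2t)u(x,t).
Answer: ψ(x, t) = 2exp(2t)sin(6t)sin(3x) + exp(2t)sin(4x)cos(8t)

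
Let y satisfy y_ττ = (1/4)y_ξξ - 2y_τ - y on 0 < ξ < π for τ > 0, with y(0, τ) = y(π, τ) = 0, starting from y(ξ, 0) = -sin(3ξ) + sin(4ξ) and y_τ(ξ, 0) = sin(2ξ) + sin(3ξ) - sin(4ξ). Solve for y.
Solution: Substitute y = exp(-τ)u, i.e. u = exp(τ)y.
By the product rule, y_τ = exp(-τ)(u_τ - u), y_ττ = exp(-τ)(u_ττ - 2u_τ + u), y_ξξ = exp(-τ)u_ξξ.
Substituting into the PDE and dividing by exp(-τ): u_ττ - 2u_τ + u = (1/4)u_ξξ - 2(u_τ - u) - u.
The lower-order terms cancel, leaving the standard wave equation u_ττ = (1/4)u_ξξ.
Initial data for u: u(ξ,0) = y(ξ,0) = -sin(3ξ) + sin(4ξ); u_τ(ξ,0) = y_τ(ξ,0) + y(ξ,0) = sin(2ξ). The boundary conditions carry over: u(0,τ) = u(π,τ) = 0.
Solve for u:
  Using separation of variables u = X(ξ)T(τ):
  Eigenfunctions: sin(nξ), n = 1, 2, 3, ...
  General solution: u(ξ, τ) = Σ [A_n cos(n τ/2) + B_n sin(n τ/2)] sin(nξ)
  From u(ξ,0) = -sin(3ξ) + sin(4ξ): A_3=-1, A_4=1. From u_τ(ξ,0) = sin(2ξ), using u_τ(ξ,0) = Σ ω_n B_n sin(nξ) with ω_n = n/2: B_2 = 1/1 = 1.
Hence u(ξ,τ) = sin(2ξ)sin(τ) - sin(3ξ)cos(3τ/2) + sin(4ξ)cos(2τ).
Transform back: y(ξ,τ) = exp(-τ)u(ξ,τ).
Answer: y(ξ, τ) = exp(-τ)sin(2ξ)sin(τ) - exp(-τ)sin(3ξ)cos(3τ/2) + exp(-τ)sin(4ξ)cos(2τ)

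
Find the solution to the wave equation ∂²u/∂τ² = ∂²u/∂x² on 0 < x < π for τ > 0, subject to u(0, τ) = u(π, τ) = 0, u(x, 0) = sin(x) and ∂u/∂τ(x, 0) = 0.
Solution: Separating variables: u = Σ [A_n cos(ω_n τ) + B_n sin(ω_n τ)] sin(nx), ω_n = n. From ICs: A_1=1.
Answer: u(x, τ) = sin(x)cos(τ)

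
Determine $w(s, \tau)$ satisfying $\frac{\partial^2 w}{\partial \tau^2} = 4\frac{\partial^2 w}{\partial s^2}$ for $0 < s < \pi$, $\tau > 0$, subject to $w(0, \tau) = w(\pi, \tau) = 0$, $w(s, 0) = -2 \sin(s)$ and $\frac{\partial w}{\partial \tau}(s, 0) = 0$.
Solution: Separating variables: $w = \sum [A_n \cos(\omega_n \tau) + B_n \sin(\omega_n \tau)] \sin(ns)$, $\omega_n = 2n$. From ICs: $A_1=-2$.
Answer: $w(s, \tau) = -2 \sin(s) \cos(2 \tau)$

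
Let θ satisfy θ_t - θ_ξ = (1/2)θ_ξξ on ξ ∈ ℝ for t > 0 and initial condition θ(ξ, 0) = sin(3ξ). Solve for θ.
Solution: Moving frame: η = ξ + t, σ = t, θ = u(η,σ), so θ_t = u_σ + u_η and θ_ξξ = u_ηη.
Hence θ_t - θ_ξ = u_σ and the PDE becomes the heat equation u_σ = (1/2)u_ηη on η ∈ ℝ.
Initial data: u(η,0) = θ(η,0) = sin(3η). Each mode sin(nη) decays as exp(-n²σ/2) on ℝ, so u(η,σ) = Σ c_n exp(-n²σ/2) sin(nη) with c_3=1: u(η,σ) = exp(-9σ/2)sin(3η).
Substituting back: θ(ξ,t) = u(ξ + t, t).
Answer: θ(ξ, t) = exp(-9t/2)sin(3t + 3ξ)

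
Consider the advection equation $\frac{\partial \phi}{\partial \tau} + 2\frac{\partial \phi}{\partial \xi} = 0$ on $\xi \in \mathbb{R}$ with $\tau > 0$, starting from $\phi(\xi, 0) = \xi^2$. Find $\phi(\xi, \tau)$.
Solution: By method of characteristics (waves move right with speed 2):
Along characteristics $\xi - 2\tau =$ const, $\phi$ is constant, so $\phi(\xi,\tau) = f(\xi - 2\tau)$ with $f = \phi( \cdot , 0)$.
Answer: $\phi(\xi, \tau) = 4 \tau^2 - 4 \tau \xi + \xi^2$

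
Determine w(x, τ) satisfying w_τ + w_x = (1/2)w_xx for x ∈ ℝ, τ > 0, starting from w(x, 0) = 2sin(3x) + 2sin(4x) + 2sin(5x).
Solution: Moving frame: η = x - τ, σ = τ, w = u(η,σ), so w_τ = u_σ - u_η and w_xx = u_ηη.
Hence w_τ + w_x = u_σ and the PDE becomes the heat equation u_σ = (1/2)u_ηη on η ∈ ℝ.
Initial data: u(η,0) = w(η,0) = 2sin(3η) + 2sin(4η) + 2sin(5η). Each mode sin(nη) decays as exp(-n²σ/2) on ℝ, so u(η,σ) = Σ c_n exp(-n²σ/2) sin(nη) with c_3=2, c_4=2, c_5=2: u(η,σ) = 2exp(-8σ)sin(4η) + 2exp(-9σ/2)sin(3η) + 2exp(-25σ/2)sin(5η).
Substituting back: w(x,τ) = u(x - τ, τ).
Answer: w(x, τ) = 2exp(-8τ)sin(4x - 4τ) + 2exp(-9τ/2)sin(3x - 3τ) + 2exp(-25τ/2)sin(5x - 5τ)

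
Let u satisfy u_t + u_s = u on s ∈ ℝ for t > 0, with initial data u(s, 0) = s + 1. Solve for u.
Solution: Substitute u = exp(t)w, i.e. w = exp(-t)u.
By the product rule, u_t = exp(t)(w_t + w), u_s = exp(t)w_s.
Substituting into the PDE and dividing by exp(t): w_t + w + w_s = w.
The lower-order terms cancel, leaving the standard advection equation w_t + w_s = 0.
Initial data for w: w(s,0) = u(s,0) = s + 1.
Solve for w:
  By method of characteristics (waves move right with speed 1):
  Along characteristics s - t = const, w is constant, so w(s,t) = f(s - t) with f = w(·, 0).
Hence w(s,t) = s - t + 1.
Transform back: u(s,t) = exp(t)w(s,t).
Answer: u(s, t) = sexp(t) - texp(t) + exp(t)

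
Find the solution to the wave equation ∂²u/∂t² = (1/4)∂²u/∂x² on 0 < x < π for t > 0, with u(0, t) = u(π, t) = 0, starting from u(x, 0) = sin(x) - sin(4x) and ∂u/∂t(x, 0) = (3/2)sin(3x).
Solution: Using separation of variables u = X(x)T(t):
Eigenfunctions: sin(nx), n = 1, 2, 3, ...
General solution: u(x, t) = Σ [A_n cos(n t/2) + B_n sin(n t/2)] sin(nx)
From u(x,0) = sin(x) - sin(4x): A_1=1, A_4=-1. From u_t(x,0) = (3/2)sin(3x), using u_t(x,0) = Σ ω_n B_n sin(nx) with ω_n = n/2: B_3 = (3/2)/(3/2) = 1.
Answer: u(x, t) = sin(3t/2)sin(3x) + sin(x)cos(t/2) - sin(4x)cos(2t)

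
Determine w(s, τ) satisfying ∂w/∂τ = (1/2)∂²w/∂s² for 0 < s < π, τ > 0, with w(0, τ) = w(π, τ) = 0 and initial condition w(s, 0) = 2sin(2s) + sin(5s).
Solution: Using separation of variables w = X(s)T(τ):
Eigenfunctions: sin(ns), n = 1, 2, 3, ...
General solution: w(s, τ) = Σ c_n sin(ns) exp(-n² τ/2)
Matching w(s,0) = 2sin(2s) + sin(5s) term by term: c_2=2, c_5=1.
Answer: w(s, τ) = 2exp(-2τ)sin(2s) + exp(-25τ/2)sin(5s)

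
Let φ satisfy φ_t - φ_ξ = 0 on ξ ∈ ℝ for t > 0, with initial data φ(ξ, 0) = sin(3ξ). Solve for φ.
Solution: By method of characteristics (waves move left with speed 1):
Along characteristics ξ + t = const, φ is constant, so φ(ξ,t) = f(ξ + t) with f = φ(·, 0).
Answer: φ(ξ, t) = sin(3t + 3ξ)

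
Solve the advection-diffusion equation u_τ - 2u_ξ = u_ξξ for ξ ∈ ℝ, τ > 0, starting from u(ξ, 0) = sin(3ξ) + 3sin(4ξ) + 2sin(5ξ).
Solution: Moving frame: η = ξ + 2τ, σ = τ, u = w(η,σ), so u_τ = w_σ + 2w_η and u_ξξ = w_ηη.
Hence u_τ - 2u_ξ = w_σ and the PDE becomes the heat equation w_σ = w_ηη on η ∈ ℝ.
Initial data: w(η,0) = u(η,0) = sin(3η) + 3sin(4η) + 2sin(5η). Each mode sin(nη) decays as exp(-n²σ) on ℝ, so w(η,σ) = Σ c_n exp(-n²σ) sin(nη) with c_3=1, c_4=3, c_5=2: w(η,σ) = exp(-9σ)sin(3η) + 3exp(-16σ)sin(4η) + 2exp(-25σ)sin(5η).
Substituting back: u(ξ,τ) = w(ξ + 2τ, τ).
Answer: u(ξ, τ) = exp(-9τ)sin(3ξ + 6τ) + 3exp(-16τ)sin(4ξ + 8τ) + 2exp(-25τ)sin(5ξ + 10τ)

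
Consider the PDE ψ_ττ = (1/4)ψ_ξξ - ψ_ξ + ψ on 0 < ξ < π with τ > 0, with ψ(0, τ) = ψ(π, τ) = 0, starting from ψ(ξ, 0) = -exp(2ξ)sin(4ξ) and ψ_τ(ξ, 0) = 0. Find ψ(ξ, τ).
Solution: Substitute ψ = exp(2ξ)u.
Then ψ_ξ = exp(2ξ)(u_ξ + 2u), ψ_ξξ = exp(2ξ)(u_ξξ + 4u_ξ + 4u), ψ_ττ = exp(2ξ)u_ττ; substituting and dividing by exp(2ξ), the lower-order terms cancel: u_ττ = (1/4)u_ξξ (standard wave equation).
Data for u: u(ξ,0) = exp(-2ξ)ψ(ξ,0) = -sin(4ξ); u_τ(ξ,0) = exp(-2ξ)ψ_τ(ξ,0) = 0. The boundary conditions carry over: u(0,τ) = u(π,τ) = 0.
Separating variables: u = Σ [A_n cos(ω_n τ) + B_n sin(ω_n τ)] sin(nξ), ω_n = n/2. From ICs: A_4=-1.
So u(ξ,τ) = -sin(4ξ)cos(2τ), and ψ(ξ,τ) = exp(2ξ)u(ξ,τ).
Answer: ψ(ξ, τ) = -exp(2ξ)sin(4ξ)cos(2τ)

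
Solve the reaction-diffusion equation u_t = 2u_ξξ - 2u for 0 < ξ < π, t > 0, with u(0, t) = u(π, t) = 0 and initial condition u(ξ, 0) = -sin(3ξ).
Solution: Substitute u = exp(-2t)w.
Then u_t = exp(-2t)(w_t - 2w), u_ξξ = exp(-2t)w_ξξ; substituting and dividing by exp(-2t), the lower-order terms cancel: w_t = 2w_ξξ (standard heat equation).
Data for w: w(ξ,0) = u(ξ,0) = -sin(3ξ). The boundary conditions carry over: w(0,t) = w(π,t) = 0.
Separating variables: w = Σ c_n exp(-2n²t) sin(nξ). From w(ξ,0) = -sin(3ξ): c_3=-1.
So w(ξ,t) = -exp(-18t)sin(3ξ), and u(ξ,t) = exp(-2t)w(ξ,t).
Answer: u(ξ, t) = -exp(-20t)sin(3ξ)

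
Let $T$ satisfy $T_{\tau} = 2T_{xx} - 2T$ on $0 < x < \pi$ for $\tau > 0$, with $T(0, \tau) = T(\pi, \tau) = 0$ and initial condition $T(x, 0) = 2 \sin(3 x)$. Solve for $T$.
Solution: Substitute $T = e^{-2\tau}u$, i.e. $u = e^{2\tau}T$.
By the product rule, $T_{\tau} = e^{-2\tau}(u_{\tau} - 2u)$, $T_{xx} = e^{-2\tau}u_{xx}$.
Substituting into the PDE and dividing by $e^{-2\tau}$: $u_{\tau} - 2u = 2u_{xx} - 2u$.
The lower-order terms cancel, leaving the standard heat equation $u_{\tau} = 2u_{xx}$.
Initial data for $u$: $u(x,0) = T(x,0) = 2 \sin(3 x)$. The boundary conditions carry over: $u(0,\tau) = u(\pi,\tau) = 0$.
Solve for $u$:
  Using separation of variables $u = X(x)G(\tau)$:
  Eigenfunctions: $\sin(nx)$, $n = 1, 2, 3, \ldots$
  General solution: $u(x, \tau) = \sum c_n \sin(nx) e^{-2n^2 \tau}$
  Matching $u(x,0) = 2 \sin(3 x)$ term by term: $c_3=2$.
Hence $u(x,\tau) = 2 e^{-18 \tau} \sin(3 x)$.
Transform back: $T(x,\tau) = e^{-2\tau}u(x,\tau)$.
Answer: $T(x, \tau) = 2 e^{-20 \tau} \sin(3 x)$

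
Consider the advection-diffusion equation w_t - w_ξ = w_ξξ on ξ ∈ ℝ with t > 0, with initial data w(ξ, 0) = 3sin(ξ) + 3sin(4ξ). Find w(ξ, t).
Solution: Change to a moving frame: let η = ξ + t, σ = t and write w(ξ,t) = u(η,σ).
By the chain rule w_t = u_σ + u_η, w_ξ = u_η, w_ξξ = u_ηη.
Then w_t - w_ξ = u_σ: the advection term cancels and the PDE becomes the heat equation u_σ = u_ηη on η ∈ ℝ.
Initial data: u(η,0) = w(η,0) = 3sin(η) + 3sin(4η).
On η ∈ ℝ each mode satisfies (sin(nη))″ = -n² sin(nη), so exp(-n²σ) sin(nη) solves the heat equation; by superposition u(η,σ) = Σ c_n exp(-n²σ) sin(nη).
Reading off the coefficients: c_1=3, c_4=3, so u(η,σ) = 3exp(-σ)sin(η) + 3exp(-16σ)sin(4η).
Substituting back η = ξ + t, σ = t: w(ξ,t) = u(ξ + t, t).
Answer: w(ξ, t) = 3exp(-t)sin(t + ξ) + 3exp(-16t)sin(4t + 4ξ)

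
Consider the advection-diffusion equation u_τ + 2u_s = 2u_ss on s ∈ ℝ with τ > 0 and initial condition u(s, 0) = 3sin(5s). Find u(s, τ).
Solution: Change to a moving frame: let η = s - 2τ, σ = τ and write u(s,τ) = w(η,σ).
By the chain rule u_τ = w_σ - 2w_η, u_s = w_η, u_ss = w_ηη.
Then u_τ + 2u_s = w_σ: the advection term cancels and the PDE becomes the heat equation w_σ = 2w_ηη on η ∈ ℝ.
Initial data: w(η,0) = u(η,0) = 3sin(5η).
On η ∈ ℝ each mode satisfies (sin(nη))″ = -n² sin(nη), so exp(-2n²σ) sin(nη) solves the heat equation; by superposition w(η,σ) = Σ c_n exp(-2n²σ) sin(nη).
Reading off the coefficients: c_5=3, so w(η,σ) = 3exp(-50σ)sin(5η).
Substituting back η = s - 2τ, σ = τ: u(s,τ) = w(s - 2τ, τ).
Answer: u(s, τ) = 3exp(-50τ)sin(5s - 10τ)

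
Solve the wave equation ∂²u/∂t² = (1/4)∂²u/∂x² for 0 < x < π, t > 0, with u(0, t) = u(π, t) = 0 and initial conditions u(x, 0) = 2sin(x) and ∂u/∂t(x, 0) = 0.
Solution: Separating variables: u = Σ [A_n cos(ω_n t) + B_n sin(ω_n t)] sin(nx), ω_n = n/2. From ICs: A_1=2.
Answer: u(x, t) = 2sin(x)cos(t/2)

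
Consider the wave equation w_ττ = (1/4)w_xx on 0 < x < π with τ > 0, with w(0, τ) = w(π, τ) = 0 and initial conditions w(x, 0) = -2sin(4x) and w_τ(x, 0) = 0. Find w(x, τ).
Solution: Separating variables: w = Σ [A_n cos(ω_n τ) + B_n sin(ω_n τ)] sin(nx), ω_n = n/2. From ICs: A_4=-2.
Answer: w(x, τ) = -2sin(4x)cos(2τ)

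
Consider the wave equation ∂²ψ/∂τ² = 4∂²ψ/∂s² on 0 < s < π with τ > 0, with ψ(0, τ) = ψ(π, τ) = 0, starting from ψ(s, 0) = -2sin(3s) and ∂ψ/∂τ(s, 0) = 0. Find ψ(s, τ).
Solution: Separating variables: ψ = Σ [A_n cos(ω_n τ) + B_n sin(ω_n τ)] sin(ns), ω_n = 2n. From ICs: A_3=-2.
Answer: ψ(s, τ) = -2sin(3s)cos(6τ)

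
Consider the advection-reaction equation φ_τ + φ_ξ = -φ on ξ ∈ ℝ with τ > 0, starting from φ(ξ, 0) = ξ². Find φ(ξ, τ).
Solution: Substitute φ = exp(-τ)u, i.e. u = exp(τ)φ.
By the product rule, φ_τ = exp(-τ)(u_τ - u), φ_ξ = exp(-τ)u_ξ.
Substituting into the PDE and dividing by exp(-τ): u_τ - u + u_ξ = -u.
The lower-order terms cancel, leaving the standard advection equation u_τ + u_ξ = 0.
Initial data for u: u(ξ,0) = φ(ξ,0) = ξ².
Solve for u:
  By method of characteristics (waves move right with speed 1):
  Along characteristics ξ - τ = const, u is constant, so u(ξ,τ) = f(ξ - τ) with f = u(·, 0).
Hence u(ξ,τ) = ξ² - 2ξτ + τ².
Transform back: φ(ξ,τ) = exp(-τ)u(ξ,τ).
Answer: φ(ξ, τ) = ξ²exp(-τ) - 2ξτexp(-τ) + τ²exp(-τ)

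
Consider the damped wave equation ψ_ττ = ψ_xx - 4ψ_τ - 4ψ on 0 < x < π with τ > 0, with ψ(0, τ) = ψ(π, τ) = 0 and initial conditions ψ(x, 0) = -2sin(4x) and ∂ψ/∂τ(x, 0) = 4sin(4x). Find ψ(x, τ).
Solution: Substitute ψ = exp(-2τ)u.
Then ψ_τ = exp(-2τ)(u_τ - 2u), ψ_ττ = exp(-2τ)(u_ττ - 4u_τ + 4u), ψ_xx = exp(-2τ)u_xx; substituting and dividing by exp(-2τ), the lower-order terms cancel: u_ττ = u_xx (standard wave equation).
Data for u: u(x,0) = ψ(x,0) = -2sin(4x); u_τ(x,0) = ψ_τ(x,0) + 2ψ(x,0) = 0. The boundary conditions carry over: u(0,τ) = u(π,τ) = 0.
Separating variables: u = Σ [A_n cos(ω_n τ) + B_n sin(ω_n τ)] sin(nx), ω_n = n. From ICs: A_4=-2.
So u(x,τ) = -2sin(4x)cos(4τ), and ψ(x,τ) = exp(-2τ)u(x,τ).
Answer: ψ(x, τ) = -2exp(-2τ)sin(4x)cos(4τ)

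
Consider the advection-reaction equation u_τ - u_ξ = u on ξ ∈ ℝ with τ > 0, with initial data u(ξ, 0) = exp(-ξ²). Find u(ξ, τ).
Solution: Substitute u = exp(τ)w.
Then u_τ = exp(τ)(w_τ + w), u_ξ = exp(τ)w_ξ; substituting and dividing by exp(τ), the lower-order terms cancel: w_τ - w_ξ = 0 (standard advection equation).
Data for w: w(ξ,0) = u(ξ,0) = exp(-ξ²).
By characteristics (dξ/dτ = -1), w(ξ,τ) = f(ξ + τ) with f = w(·, 0).
So w(ξ,τ) = exp(-(ξ + τ)²), and u(ξ,τ) = exp(τ)w(ξ,τ).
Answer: u(ξ, τ) = exp(τ)exp(-(ξ + τ)²)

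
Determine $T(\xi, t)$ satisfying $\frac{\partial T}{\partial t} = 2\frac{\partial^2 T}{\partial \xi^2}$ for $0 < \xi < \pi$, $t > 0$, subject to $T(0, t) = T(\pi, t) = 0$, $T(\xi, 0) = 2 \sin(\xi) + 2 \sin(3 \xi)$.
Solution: Using separation of variables $T = X(\xi)G(t)$:
Eigenfunctions: $\sin(n\xi)$, $n = 1, 2, 3, \ldots$
General solution: $T(\xi, t) = \sum c_n \sin(n\xi) e^{-2n^2 t}$
Matching $T(\xi,0) = 2 \sin(\xi) + 2 \sin(3 \xi)$ term by term: $c_1=2, c_3=2$.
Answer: $T(\xi, t) = 2 e^{-2 t} \sin(\xi) + 2 e^{-18 t} \sin(3 \xi)$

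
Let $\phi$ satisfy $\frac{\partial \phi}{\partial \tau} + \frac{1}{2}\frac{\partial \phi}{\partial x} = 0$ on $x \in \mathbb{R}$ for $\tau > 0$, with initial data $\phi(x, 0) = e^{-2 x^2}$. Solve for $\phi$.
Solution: By characteristics ($dx/d\tau = 1/2$), $\phi(x,\tau) = f(x - \frac{1}{2}\tau)$ with $f = \phi( \cdot , 0)$.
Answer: $\phi(x, \tau) = e^{-2 (-\tau/2 + x)^2}$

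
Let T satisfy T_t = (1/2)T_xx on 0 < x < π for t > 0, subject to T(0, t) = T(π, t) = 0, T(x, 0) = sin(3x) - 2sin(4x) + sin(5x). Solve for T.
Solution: Using separation of variables T = X(x)G(t):
Eigenfunctions: sin(nx), n = 1, 2, 3, ...
General solution: T(x, t) = Σ c_n sin(nx) exp(-n² t/2)
Matching T(x,0) = sin(3x) - 2sin(4x) + sin(5x) term by term: c_3=1, c_4=-2, c_5=1.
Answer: T(x, t) = -2exp(-8t)sin(4x) + exp(-9t/2)sin(3x) + exp(-25t/2)sin(5x)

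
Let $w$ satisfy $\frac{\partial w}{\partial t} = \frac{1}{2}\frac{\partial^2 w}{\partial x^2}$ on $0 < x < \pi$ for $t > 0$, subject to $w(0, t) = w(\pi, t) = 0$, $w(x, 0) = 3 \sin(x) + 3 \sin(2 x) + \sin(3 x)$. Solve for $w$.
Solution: Separating variables: $w = \sum c_n e^{-n^2t/2} \sin(nx)$. From $w(x,0) = 3 \sin(x) + 3 \sin(2 x) + \sin(3 x)$: $c_1=3, c_2=3, c_3=1$.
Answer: $w(x, t) = 3 e^{-2 t} \sin(2 x) + 3 e^{-t/2} \sin(x) + e^{-9 t/2} \sin(3 x)$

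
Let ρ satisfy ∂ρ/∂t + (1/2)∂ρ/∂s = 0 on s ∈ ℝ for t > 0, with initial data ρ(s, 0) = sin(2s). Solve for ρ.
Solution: By method of characteristics (waves move right with speed 1/2):
Along characteristics s - (1/2)t = const, ρ is constant, so ρ(s,t) = f(s - (1/2)t) with f = ρ(·, 0).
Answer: ρ(s, t) = sin(2s - t)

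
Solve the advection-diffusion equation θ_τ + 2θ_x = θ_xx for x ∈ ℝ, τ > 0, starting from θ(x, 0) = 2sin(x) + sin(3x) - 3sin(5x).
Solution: Moving frame: η = x - 2τ, σ = τ, θ = u(η,σ), so θ_τ = u_σ - 2u_η and θ_xx = u_ηη.
Hence θ_τ + 2θ_x = u_σ and the PDE becomes the heat equation u_σ = u_ηη on η ∈ ℝ.
Initial data: u(η,0) = θ(η,0) = 2sin(η) + sin(3η) - 3sin(5η). Each mode sin(nη) decays as exp(-n²σ) on ℝ, so u(η,σ) = Σ c_n exp(-n²σ) sin(nη) with c_1=2, c_3=1, c_5=-3: u(η,σ) = 2exp(-σ)sin(η) + exp(-9σ)sin(3η) - 3exp(-25σ)sin(5η).
Substituting back: θ(x,τ) = u(x - 2τ, τ).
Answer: θ(x, τ) = 2exp(-τ)sin(x - 2τ) + exp(-9τ)sin(3x - 6τ) - 3exp(-25τ)sin(5x - 10τ)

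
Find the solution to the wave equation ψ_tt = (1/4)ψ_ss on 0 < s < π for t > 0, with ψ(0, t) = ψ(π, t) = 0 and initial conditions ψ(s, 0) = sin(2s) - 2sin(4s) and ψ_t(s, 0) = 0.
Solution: Using separation of variables ψ = X(s)T(t):
Eigenfunctions: sin(ns), n = 1, 2, 3, ...
General solution: ψ(s, t) = Σ [A_n cos(n t/2) + B_n sin(n t/2)] sin(ns)
From ψ(s,0) = sin(2s) - 2sin(4s): A_2=1, A_4=-2. From ψ_t(s,0) = 0: all B_n = 0.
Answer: ψ(s, t) = sin(2s)cos(t) - 2sin(4s)cos(2t)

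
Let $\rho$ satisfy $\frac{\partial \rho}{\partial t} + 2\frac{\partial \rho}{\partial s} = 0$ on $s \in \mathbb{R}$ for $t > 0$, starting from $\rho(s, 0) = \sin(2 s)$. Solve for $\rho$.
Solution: By method of characteristics (waves move right with speed 2):
Along characteristics $s - 2t =$ const, $\rho$ is constant, so $\rho(s,t) = f(s - 2t)$ with $f = \rho( \cdot , 0)$.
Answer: $\rho(s, t) = \sin(2 s - 4 t)$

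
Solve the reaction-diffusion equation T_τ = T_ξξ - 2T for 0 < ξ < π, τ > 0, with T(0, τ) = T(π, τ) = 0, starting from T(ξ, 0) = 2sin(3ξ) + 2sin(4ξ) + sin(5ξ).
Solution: Substitute T = exp(-2τ)u.
Then T_τ = exp(-2τ)(u_τ - 2u), T_ξξ = exp(-2τ)u_ξξ; substituting and dividing by exp(-2τ), the lower-order terms cancel: u_τ = u_ξξ (standard heat equation).
Data for u: u(ξ,0) = T(ξ,0) = 2sin(3ξ) + 2sin(4ξ) + sin(5ξ). The boundary conditions carry over: u(0,τ) = u(π,τ) = 0.
Separating variables: u = Σ c_n exp(-n²τ) sin(nξ). From u(ξ,0) = 2sin(3ξ) + 2sin(4ξ) + sin(5ξ): c_3=2, c_4=2, c_5=1.
So u(ξ,τ) = 2exp(-9τ)sin(3ξ) + 2exp(-16τ)sin(4ξ) + exp(-25τ)sin(5ξ), and T(ξ,τ) = exp(-2τ)u(ξ,τ).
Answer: T(ξ, τ) = 2exp(-11τ)sin(3ξ) + 2exp(-18τ)sin(4ξ) + exp(-27τ)sin(5ξ)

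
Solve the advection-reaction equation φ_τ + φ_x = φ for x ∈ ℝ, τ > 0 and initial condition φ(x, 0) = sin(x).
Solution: Substitute φ = exp(τ)u, i.e. u = exp(-τ)φ.
By the product rule, φ_τ = exp(τ)(u_τ + u), φ_x = exp(τ)u_x.
Substituting into the PDE and dividing by exp(τ): u_τ + u + u_x = u.
The lower-order terms cancel, leaving the standard advection equation u_τ + u_x = 0.
Initial data for u: u(x,0) = φ(x,0) = sin(x).
Solve for u:
  By method of characteristics (waves move right with speed 1):
  Along characteristics x - τ = const, u is constant, so u(x,τ) = f(x - τ) with f = u(·, 0).
Hence u(x,τ) = sin(x - τ).
Transform back: φ(x,τ) = exp(τ)u(x,τ).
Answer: φ(x, τ) = exp(τ)sin(x - τ)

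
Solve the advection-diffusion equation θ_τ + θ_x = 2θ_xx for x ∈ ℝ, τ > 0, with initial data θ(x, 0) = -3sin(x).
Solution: Moving frame: η = x - τ, σ = τ, θ = u(η,σ), so θ_τ = u_σ - u_η and θ_xx = u_ηη.
Hence θ_τ + θ_x = u_σ and the PDE becomes the heat equation u_σ = 2u_ηη on η ∈ ℝ.
Initial data: u(η,0) = θ(η,0) = -3sin(η). Each mode sin(nη) decays as exp(-2n²σ) on ℝ, so u(η,σ) = Σ c_n exp(-2n²σ) sin(nη) with c_1=-3: u(η,σ) = -3exp(-2σ)sin(η).
Substituting back: θ(x,τ) = u(x - τ, τ).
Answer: θ(x, τ) = -3exp(-2τ)sin(x - τ)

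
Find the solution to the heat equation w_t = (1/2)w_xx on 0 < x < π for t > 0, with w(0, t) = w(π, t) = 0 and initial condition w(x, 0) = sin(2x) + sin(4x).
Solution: Using separation of variables w = X(x)T(t):
Eigenfunctions: sin(nx), n = 1, 2, 3, ...
General solution: w(x, t) = Σ c_n sin(nx) exp(-n² t/2)
Matching w(x,0) = sin(2x) + sin(4x) term by term: c_2=1, c_4=1.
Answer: w(x, t) = exp(-2t)sin(2x) + exp(-8t)sin(4x)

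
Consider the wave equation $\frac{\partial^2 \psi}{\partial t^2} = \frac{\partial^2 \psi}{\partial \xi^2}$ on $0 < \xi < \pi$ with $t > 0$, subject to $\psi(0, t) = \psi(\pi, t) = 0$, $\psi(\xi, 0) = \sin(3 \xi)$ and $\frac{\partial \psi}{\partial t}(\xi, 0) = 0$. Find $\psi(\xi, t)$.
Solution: Using separation of variables $\psi = X(\xi)T(t)$:
Eigenfunctions: $\sin(n\xi)$, $n = 1, 2, 3, \ldots$
General solution: $\psi(\xi, t) = \sum [A_n \cos(n t) + B_n \sin(n t)] \sin(n\xi)$
From $\psi(\xi,0) = \sin(3 \xi)$: $A_3=1$. From $\psi_t(\xi,0) = 0$: all $B_n = 0$.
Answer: $\psi(\xi, t) = \sin(3 \xi) \cos(3 t)$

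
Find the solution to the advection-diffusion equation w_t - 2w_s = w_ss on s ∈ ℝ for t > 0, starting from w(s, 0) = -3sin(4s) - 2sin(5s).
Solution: Moving frame: η = s + 2t, σ = t, w = u(η,σ), so w_t = u_σ + 2u_η and w_ss = u_ηη.
Hence w_t - 2w_s = u_σ and the PDE becomes the heat equation u_σ = u_ηη on η ∈ ℝ.
Initial data: u(η,0) = w(η,0) = -3sin(4η) - 2sin(5η). Each mode sin(nη) decays as exp(-n²σ) on ℝ, so u(η,σ) = Σ c_n exp(-n²σ) sin(nη) with c_4=-3, c_5=-2: u(η,σ) = -3exp(-16σ)sin(4η) - 2exp(-25σ)sin(5η).
Substituting back: w(s,t) = u(s + 2t, t).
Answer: w(s, t) = -3exp(-16t)sin(4s + 8t) - 2exp(-25t)sin(5s + 10t)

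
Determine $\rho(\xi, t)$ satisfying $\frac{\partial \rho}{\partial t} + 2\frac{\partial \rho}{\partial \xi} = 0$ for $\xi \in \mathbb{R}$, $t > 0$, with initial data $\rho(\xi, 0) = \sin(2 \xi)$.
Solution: By method of characteristics (waves move right with speed 2):
Along characteristics $\xi - 2t =$ const, $\rho$ is constant, so $\rho(\xi,t) = f(\xi - 2t)$ with $f = \rho( \cdot , 0)$.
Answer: $\rho(\xi, t) = \sin(2 \xi - 4 t)$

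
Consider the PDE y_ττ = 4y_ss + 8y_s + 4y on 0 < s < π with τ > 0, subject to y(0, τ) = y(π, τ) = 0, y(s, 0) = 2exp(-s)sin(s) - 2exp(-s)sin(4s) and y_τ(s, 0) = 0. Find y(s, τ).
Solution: Substitute y = exp(-s)u, i.e. u = exp(s)y.
By the product rule, y_s = exp(-s)(u_s - u), y_ss = exp(-s)(u_ss - 2u_s + u), y_ττ = exp(-s)u_ττ.
Substituting into the PDE and dividing by exp(-s): u_ττ = 4(u_ss - 2u_s + u) + 8(u_s - u) + 4u.
The lower-order terms cancel, leaving the standard wave equation u_ττ = 4u_ss.
Initial data for u: u(s,0) = exp(s)y(s,0) = 2sin(s) - 2sin(4s); u_τ(s,0) = exp(s)y_τ(s,0) = 0. The boundary conditions carry over: u(0,τ) = u(π,τ) = 0.
Solve for u:
  Using separation of variables u = X(s)T(τ):
  Eigenfunctions: sin(ns), n = 1, 2, 3, ...
  General solution: u(s, τ) = Σ [A_n cos(2n τ) + B_n sin(2n τ)] sin(ns)
  From u(s,0) = 2sin(s) - 2sin(4s): A_1=2, A_4=-2. From u_τ(s,0) = 0: all B_n = 0.
Hence u(s,τ) = 2sin(s)cos(2τ) - 2sin(4s)cos(8τ).
Transform back: y(s,τ) = exp(-s)u(s,τ).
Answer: y(s, τ) = 2exp(-s)sin(s)cos(2τ) - 2exp(-s)sin(4s)cos(8τ)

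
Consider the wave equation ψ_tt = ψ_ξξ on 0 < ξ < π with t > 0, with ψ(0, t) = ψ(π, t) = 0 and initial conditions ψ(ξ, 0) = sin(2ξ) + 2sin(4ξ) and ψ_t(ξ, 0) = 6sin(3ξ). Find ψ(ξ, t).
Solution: Separating variables: ψ = Σ [A_n cos(ω_n t) + B_n sin(ω_n t)] sin(nξ), ω_n = n. From ICs (B_n = velocity coefficient / ω_n): A_2=1, A_4=2, B_3=2.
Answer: ψ(ξ, t) = 2sin(3t)sin(3ξ) + sin(2ξ)cos(2t) + 2sin(4ξ)cos(4t)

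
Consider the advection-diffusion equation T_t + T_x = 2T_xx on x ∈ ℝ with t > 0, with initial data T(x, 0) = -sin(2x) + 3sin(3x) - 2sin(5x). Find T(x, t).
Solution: Change to a moving frame: let η = x - t, σ = t and write T(x,t) = u(η,σ).
By the chain rule T_t = u_σ - u_η, T_x = u_η, T_xx = u_ηη.
Then T_t + T_x = u_σ: the advection term cancels and the PDE becomes the heat equation u_σ = 2u_ηη on η ∈ ℝ.
Initial data: u(η,0) = T(η,0) = -sin(2η) + 3sin(3η) - 2sin(5η).
On η ∈ ℝ each mode satisfies (sin(nη))″ = -n² sin(nη), so exp(-2n²σ) sin(nη) solves the heat equation; by superposition u(η,σ) = Σ c_n exp(-2n²σ) sin(nη).
Reading off the coefficients: c_2=-1, c_3=3, c_5=-2, so u(η,σ) = -exp(-8σ)sin(2η) + 3exp(-18σ)sin(3η) - 2exp(-50σ)sin(5η).
Substituting back η = x - t, σ = t: T(x,t) = u(x - t, t).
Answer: T(x, t) = exp(-8t)sin(2t - 2x) - 3exp(-18t)sin(3t - 3x) + 2exp(-50t)sin(5t - 5x)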